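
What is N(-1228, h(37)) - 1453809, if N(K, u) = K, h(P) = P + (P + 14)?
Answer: -1455037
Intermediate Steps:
h(P) = 14 + 2*P (h(P) = P + (14 + P) = 14 + 2*P)
N(-1228, h(37)) - 1453809 = -1228 - 1453809 = -1455037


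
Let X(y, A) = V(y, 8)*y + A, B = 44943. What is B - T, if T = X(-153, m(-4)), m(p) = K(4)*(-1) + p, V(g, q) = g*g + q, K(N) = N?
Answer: 3627752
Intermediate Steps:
V(g, q) = q + g² (V(g, q) = g² + q = q + g²)
m(p) = -4 + p (m(p) = 4*(-1) + p = -4 + p)
X(y, A) = A + y*(8 + y²) (X(y, A) = (8 + y²)*y + A = y*(8 + y²) + A = A + y*(8 + y²))
T = -3582809 (T = (-4 - 4) - 153*(8 + (-153)²) = -8 - 153*(8 + 23409) = -8 - 153*23417 = -8 - 3582801 = -3582809)
B - T = 44943 - 1*(-3582809) = 44943 + 3582809 = 3627752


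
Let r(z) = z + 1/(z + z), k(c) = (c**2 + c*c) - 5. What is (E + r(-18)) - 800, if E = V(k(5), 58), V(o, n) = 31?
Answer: -28333/36 ≈ -787.03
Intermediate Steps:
k(c) = -5 + 2*c**2 (k(c) = (c**2 + c**2) - 5 = 2*c**2 - 5 = -5 + 2*c**2)
E = 31
r(z) = z + 1/(2*z)
(E + r(-18)) - 800 = (31 + (-18 + (1/2)/(-18))) - 800 = (31 + (-18 + (1/2)*(-1/18))) - 800 = (31 + (-18 - 1/36)) - 800 = (31 - 649/36) - 800 = 467/36 - 800 = -28333/36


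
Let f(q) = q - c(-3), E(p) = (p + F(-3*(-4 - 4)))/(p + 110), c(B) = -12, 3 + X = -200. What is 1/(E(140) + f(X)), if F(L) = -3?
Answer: -250/47613 ≈ -0.0052507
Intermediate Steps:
X = -203 (X = -3 - 200 = -203)
E(p) = (-3 + p)/(110 + p) (E(p) = (p - 3)/(p + 110) = (-3 + p)/(110 + p))
f(q) = 12 + q (f(q) = q - 1*(-12) = q + 12 = 12 + q)
1/(E(140) + f(X)) = 1/((-3 + 140)/(110 + 140) + (12 - 203)) = 1/(137/250 - 191) = 1/(-47613/250) = -250/47613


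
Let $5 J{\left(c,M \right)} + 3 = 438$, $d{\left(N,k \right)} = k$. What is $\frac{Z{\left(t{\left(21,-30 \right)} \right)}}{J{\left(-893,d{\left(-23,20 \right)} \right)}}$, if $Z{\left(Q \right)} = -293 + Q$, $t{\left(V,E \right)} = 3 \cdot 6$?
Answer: $- \frac{275}{87} \approx -3.1609$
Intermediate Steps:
$t{\left(V,E \right)} = 18$
$J{\left(c,M \right)} = 87$ ($J{\left(c,M \right)} = - \frac{3}{5} + \frac{1}{5} \cdot 438 = - \frac{3}{5} + \frac{438}{5} = 87$)
$\frac{Z{\left(t{\left(21,-30 \right)} \right)}}{J{\left(-893,d{\left(-23,20 \right)} \right)}} = \frac{-293 + 18}{87} = \left(-275\right) \frac{1}{87} = - \frac{275}{87}$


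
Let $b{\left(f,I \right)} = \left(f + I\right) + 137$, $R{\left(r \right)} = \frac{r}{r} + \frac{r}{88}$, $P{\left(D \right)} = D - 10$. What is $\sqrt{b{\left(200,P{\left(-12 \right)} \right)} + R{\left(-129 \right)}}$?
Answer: $\frac{\sqrt{608938}}{44} \approx 17.735$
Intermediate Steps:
$P{\left(D \right)} = -10 + D$
$R{\left(r \right)} = 1 + \frac{r}{88}$ ($R{\left(r \right)} = 1 + r \frac{1}{88} = 1 + \frac{r}{88}$)
$b{\left(f,I \right)} = 137 + I + f$ ($b{\left(f,I \right)} = \left(I + f\right) + 137 = 137 + I + f$)
$\sqrt{b{\left(200,P{\left(-12 \right)} \right)} + R{\left(-129 \right)}} = \sqrt{\left(137 - 22 + 200\right) + \left(1 + \frac{1}{88} \left(-129\right)\right)} = \sqrt{\left(137 - 22 + 200\right) + \left(1 - \frac{129}{88}\right)} = \sqrt{315 - \frac{41}{88}} = \sqrt{\frac{27679}{88}} = \frac{\sqrt{608938}}{44}$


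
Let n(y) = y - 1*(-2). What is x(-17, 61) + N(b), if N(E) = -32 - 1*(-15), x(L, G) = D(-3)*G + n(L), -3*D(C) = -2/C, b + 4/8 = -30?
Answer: -410/9 ≈ -45.556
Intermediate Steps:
b = -61/2 (b = -½ - 30 = -61/2 ≈ -30.500)
D(C) = 2/(3*C) (D(C) = -(-2)/(3*C) = 2/(3*C))
n(y) = 2 + y (n(y) = y + 2 = 2 + y)
x(L, G) = 2 + L - 2*G/9 (x(L, G) = ((⅔)/(-3))*G + (2 + L) = ((⅔)*(-⅓))*G + (2 + L) = -2*G/9 + (2 + L) = 2 + L - 2*G/9)
N(E) = -17 (N(E) = -32 + 15 = -17)
x(-17, 61) + N(b) = (2 - 17 - 2/9*61) - 17 = (2 - 17 - 122/9) - 17 = -257/9 - 17 = -410/9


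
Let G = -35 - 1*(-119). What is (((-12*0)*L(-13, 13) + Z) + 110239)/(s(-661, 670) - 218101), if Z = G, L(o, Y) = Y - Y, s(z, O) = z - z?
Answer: -110323/218101 ≈ -0.50583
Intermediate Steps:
s(z, O) = 0
L(o, Y) = 0
G = 84 (G = -35 + 119 = 84)
Z = 84
(((-12*0)*L(-13, 13) + Z) + 110239)/(s(-661, 670) - 218101) = ((-12*0*0 + 84) + 110239)/(0 - 218101) = ((0*0 + 84) + 110239)/(-218101) = ((0 + 84) + 110239)*(-1/218101) = (84 + 110239)*(-1/218101) = 110323*(-1/218101) = -110323/218101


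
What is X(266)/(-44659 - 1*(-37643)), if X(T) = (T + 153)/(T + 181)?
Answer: -419/3136152 ≈ -0.00013360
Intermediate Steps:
X(T) = (153 + T)/(181 + T)
X(266)/(-44659 - 1*(-37643)) = ((153 + 266)/(181 + 266))/(-44659 - 1*(-37643)) = (419/447)/(-44659 + 37643) = ((1/447)*419)/(-7016) = (419/447)*(-1/7016) = -419/3136152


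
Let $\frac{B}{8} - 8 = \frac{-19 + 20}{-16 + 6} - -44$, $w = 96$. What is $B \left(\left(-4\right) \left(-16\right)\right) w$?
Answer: $\frac{12754944}{5} \approx 2.551 \cdot 10^{6}$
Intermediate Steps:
$B = \frac{2076}{5}$ ($B = 64 + 8 \left(\frac{-19 + 20}{-16 + 6} - -44\right) = 64 + 8 \left(1 \frac{1}{-10} + 44\right) = 64 + 8 \left(1 \left(- \frac{1}{10}\right) + 44\right) = 64 + 8 \left(- \frac{1}{10} + 44\right) = 64 + 8 \cdot \frac{439}{10} = 64 + \frac{1756}{5} = \frac{2076}{5} \approx 415.2$)
$B \left(\left(-4\right) \left(-16\right)\right) w = \frac{2076 \left(\left(-4\right) \left(-16\right)\right)}{5} \cdot 96 = \frac{2076}{5} \cdot 64 \cdot 96 = \frac{132864}{5} \cdot 96 = \frac{12754944}{5}$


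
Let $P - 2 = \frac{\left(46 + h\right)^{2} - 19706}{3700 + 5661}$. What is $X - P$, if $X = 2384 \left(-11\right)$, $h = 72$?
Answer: $- \frac{245495804}{9361} \approx -26225.0$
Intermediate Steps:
$X = -26224$
$P = \frac{12940}{9361}$ ($P = 2 + \frac{\left(46 + 72\right)^{2} - 19706}{3700 + 5661} = 2 + \frac{118^{2} - 19706}{9361} = 2 + \left(13924 - 19706\right) \frac{1}{9361} = 2 - \frac{5782}{9361} = \frac{12940}{9361} \approx 1.3823$)
$X - P = -26224 - \frac{12940}{9361} = - \frac{245495804}{9361}$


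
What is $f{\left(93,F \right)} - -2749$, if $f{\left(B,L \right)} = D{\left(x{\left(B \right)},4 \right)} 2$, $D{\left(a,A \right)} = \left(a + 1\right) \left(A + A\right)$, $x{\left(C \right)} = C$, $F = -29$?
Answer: $4253$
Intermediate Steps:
$D{\left(a,A \right)} = 2 A \left(1 + a\right)$ ($D{\left(a,A \right)} = \left(1 + a\right) 2 A = 2 A \left(1 + a\right)$)
$f{\left(B,L \right)} = 16 + 16 B$ ($f{\left(B,L \right)} = 2 \cdot 4 \left(1 + B\right) 2 = \left(8 + 8 B\right) 2 = 16 + 16 B$)
$f{\left(93,F \right)} - -2749 = \left(16 + 16 \cdot 93\right) - -2749 = \left(16 + 1488\right) + 2749 = 1504 + 2749 = 4253$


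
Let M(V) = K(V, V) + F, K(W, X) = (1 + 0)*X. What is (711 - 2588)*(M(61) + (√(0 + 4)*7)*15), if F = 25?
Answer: -555592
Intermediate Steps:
K(W, X) = X (K(W, X) = 1*X = X)
M(V) = 25 + V (M(V) = V + 25 = 25 + V)
(711 - 2588)*(M(61) + (√(0 + 4)*7)*15) = (711 - 2588)*((25 + 61) + (√(0 + 4)*7)*15) = -1877*(86 + (√4*7)*15) = -1877*(86 + (2*7)*15) = -1877*(86 + 14*15) = -1877*(86 + 210) = -1877*296 = -555592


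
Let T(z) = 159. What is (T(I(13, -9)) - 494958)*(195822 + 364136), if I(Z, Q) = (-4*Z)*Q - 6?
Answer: -277066658442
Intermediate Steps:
I(Z, Q) = -6 - 4*Q*Z (I(Z, Q) = -4*Q*Z - 6 = -6 - 4*Q*Z)
(T(I(13, -9)) - 494958)*(195822 + 364136) = (159 - 494958)*(195822 + 364136) = -494799*559958 = -277066658442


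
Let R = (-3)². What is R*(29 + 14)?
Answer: 387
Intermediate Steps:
R = 9
R*(29 + 14) = 9*(29 + 14) = 9*43 = 387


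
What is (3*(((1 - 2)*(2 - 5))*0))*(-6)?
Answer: 0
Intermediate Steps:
(3*(((1 - 2)*(2 - 5))*0))*(-6) = (3*(-1*(-3)*0))*(-6) = (3*(3*0))*(-6) = (3*0)*(-6) = 0*(-6) = 0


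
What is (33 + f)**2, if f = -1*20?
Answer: 169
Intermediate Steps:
f = -20
(33 + f)**2 = (33 - 20)**2 = 13**2 = 169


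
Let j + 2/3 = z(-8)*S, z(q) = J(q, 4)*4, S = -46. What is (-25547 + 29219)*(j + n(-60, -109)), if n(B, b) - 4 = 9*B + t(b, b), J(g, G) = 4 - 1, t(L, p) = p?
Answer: -4397832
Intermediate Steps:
J(g, G) = 3
n(B, b) = 4 + b + 9*B (n(B, b) = 4 + (9*B + b) = 4 + (b + 9*B) = 4 + b + 9*B)
z(q) = 12 (z(q) = 3*4 = 12)
j = -1658/3 (j = -⅔ + 12*(-46) = -⅔ - 552 = -1658/3 ≈ -552.67)
(-25547 + 29219)*(j + n(-60, -109)) = (-25547 + 29219)*(-1658/3 + (4 - 109 + 9*(-60))) = 3672*(-1658/3 + (4 - 109 - 540)) = 3672*(-1658/3 - 645) = 3672*(-3593/3) = -4397832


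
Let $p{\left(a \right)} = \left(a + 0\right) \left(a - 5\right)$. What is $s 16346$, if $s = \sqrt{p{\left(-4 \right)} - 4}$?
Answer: $65384 \sqrt{2} \approx 92467.0$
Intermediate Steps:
$p{\left(a \right)} = a \left(-5 + a\right)$
$s = 4 \sqrt{2}$ ($s = \sqrt{- 4 \left(-5 - 4\right) - 4} = \sqrt{\left(-4\right) \left(-9\right) - 4} = \sqrt{36 - 4} = \sqrt{32} = 4 \sqrt{2} \approx 5.6569$)
$s 16346 = 4 \sqrt{2} \cdot 16346 = 65384 \sqrt{2}$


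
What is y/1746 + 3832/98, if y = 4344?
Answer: 593032/14259 ≈ 41.590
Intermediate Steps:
y/1746 + 3832/98 = 4344/1746 + 3832/98 = 4344*(1/1746) + 3832*(1/98) = 724/291 + 1916/49 = 593032/14259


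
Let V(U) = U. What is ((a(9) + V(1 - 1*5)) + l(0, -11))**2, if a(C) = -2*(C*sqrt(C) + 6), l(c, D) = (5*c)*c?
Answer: 4900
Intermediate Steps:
l(c, D) = 5*c**2
a(C) = -12 - 2*C**(3/2) (a(C) = -2*(C**(3/2) + 6) = -2*(6 + C**(3/2)) = -12 - 2*C**(3/2))
((a(9) + V(1 - 1*5)) + l(0, -11))**2 = (((-12 - 2*9**(3/2)) + (1 - 1*5)) + 5*0**2)**2 = (((-12 - 2*27) + (1 - 5)) + 5*0)**2 = (((-12 - 54) - 4) + 0)**2 = ((-66 - 4) + 0)**2 = (-70 + 0)**2 = (-70)**2 = 4900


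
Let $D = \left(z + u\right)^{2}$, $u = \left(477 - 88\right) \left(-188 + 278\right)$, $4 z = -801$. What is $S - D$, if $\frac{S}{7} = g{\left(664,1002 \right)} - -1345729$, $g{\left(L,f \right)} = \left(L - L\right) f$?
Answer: $- \frac{19236777473}{16} \approx -1.2023 \cdot 10^{9}$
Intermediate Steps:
$z = - \frac{801}{4}$ ($z = \frac{1}{4} \left(-801\right) = - \frac{801}{4} \approx -200.25$)
$g{\left(L,f \right)} = 0$ ($g{\left(L,f \right)} = 0 f = 0$)
$u = 35010$ ($u = 389 \cdot 90 = 35010$)
$S = 9420103$ ($S = 7 \left(0 - -1345729\right) = 7 \left(0 + 1345729\right) = 7 \cdot 1345729 = 9420103$)
$D = \frac{19387499121}{16}$ ($D = \left(- \frac{801}{4} + 35010\right)^{2} = \left(\frac{139239}{4}\right)^{2} = \frac{19387499121}{16} \approx 1.2117 \cdot 10^{9}$)
$S - D = 9420103 - \frac{19387499121}{16} = - \frac{19236777473}{16}$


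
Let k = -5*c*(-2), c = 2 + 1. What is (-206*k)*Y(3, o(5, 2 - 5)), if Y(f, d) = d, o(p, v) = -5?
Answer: 30900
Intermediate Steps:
c = 3
k = 30 (k = -5*3*(-2) = -15*(-2) = 30)
(-206*k)*Y(3, o(5, 2 - 5)) = -206*30*(-5) = -6180*(-5) = 30900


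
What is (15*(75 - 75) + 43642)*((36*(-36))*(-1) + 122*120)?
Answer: 695478912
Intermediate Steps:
(15*(75 - 75) + 43642)*((36*(-36))*(-1) + 122*120) = (15*0 + 43642)*(-1296*(-1) + 14640) = (0 + 43642)*(1296 + 14640) = 43642*15936 = 695478912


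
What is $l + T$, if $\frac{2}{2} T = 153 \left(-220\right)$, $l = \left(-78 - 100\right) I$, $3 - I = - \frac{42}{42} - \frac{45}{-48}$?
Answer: $- \frac{273641}{8} \approx -34205.0$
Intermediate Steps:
$I = \frac{49}{16}$ ($I = 3 - \left(- \frac{42}{42} - \frac{45}{-48}\right) = 3 - \left(\left(-42\right) \frac{1}{42} - - \frac{15}{16}\right) = 3 - \left(-1 + \frac{15}{16}\right) = 3 - - \frac{1}{16} = 3 + \frac{1}{16} = \frac{49}{16} \approx 3.0625$)
$l = - \frac{4361}{8}$ ($l = \left(-78 - 100\right) \frac{49}{16} = \left(-178\right) \frac{49}{16} = - \frac{4361}{8} \approx -545.13$)
$T = -33660$ ($T = 153 \left(-220\right) = -33660$)
$l + T = - \frac{4361}{8} - 33660 = - \frac{273641}{8}$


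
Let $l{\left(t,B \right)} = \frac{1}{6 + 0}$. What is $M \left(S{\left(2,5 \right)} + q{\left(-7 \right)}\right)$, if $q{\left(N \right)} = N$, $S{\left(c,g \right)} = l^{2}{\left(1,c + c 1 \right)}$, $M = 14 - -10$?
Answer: $- \frac{502}{3} \approx -167.33$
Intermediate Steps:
$l{\left(t,B \right)} = \frac{1}{6}$
$M = 24$ ($M = 14 + 10 = 24$)
$S{\left(c,g \right)} = \frac{1}{36}$ ($S{\left(c,g \right)} = \left(\frac{1}{6}\right)^{2} = \frac{1}{36}$)
$M \left(S{\left(2,5 \right)} + q{\left(-7 \right)}\right) = 24 \left(\frac{1}{36} - 7\right) = 24 \left(- \frac{251}{36}\right) = - \frac{502}{3}$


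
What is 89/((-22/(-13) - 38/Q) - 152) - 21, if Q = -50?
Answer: -1049588/48603 ≈ -21.595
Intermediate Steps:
89/((-22/(-13) - 38/Q) - 152) - 21 = 89/((-22/(-13) - 38/(-50)) - 152) - 21 = 89/((-22*(-1/13) - 38*(-1/50)) - 152) - 21 = 89/((22/13 + 19/25) - 152) - 21 = 89/(797/325 - 152) - 21 = 89/(-48603/325) - 21 = 89*(-325/48603) - 21 = -28925/48603 - 21 = -1049588/48603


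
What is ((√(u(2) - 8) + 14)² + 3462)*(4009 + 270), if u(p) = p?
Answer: 15626908 + 119812*I*√6 ≈ 1.5627e+7 + 2.9348e+5*I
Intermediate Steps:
((√(u(2) - 8) + 14)² + 3462)*(4009 + 270) = ((√(2 - 8) + 14)² + 3462)*(4009 + 270) = ((√(-6) + 14)² + 3462)*4279 = ((I*√6 + 14)² + 3462)*4279 = ((14 + I*√6)² + 3462)*4279 = (3462 + (14 + I*√6)²)*4279 = 14813898 + 4279*(14 + I*√6)²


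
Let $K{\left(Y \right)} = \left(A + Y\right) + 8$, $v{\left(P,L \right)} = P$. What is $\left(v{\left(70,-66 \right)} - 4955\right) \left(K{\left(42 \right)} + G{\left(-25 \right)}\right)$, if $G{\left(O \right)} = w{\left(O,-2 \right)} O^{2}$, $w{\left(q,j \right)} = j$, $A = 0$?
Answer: $5862000$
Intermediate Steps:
$K{\left(Y \right)} = 8 + Y$ ($K{\left(Y \right)} = \left(0 + Y\right) + 8 = Y + 8 = 8 + Y$)
$G{\left(O \right)} = - 2 O^{2}$
$\left(v{\left(70,-66 \right)} - 4955\right) \left(K{\left(42 \right)} + G{\left(-25 \right)}\right) = \left(70 - 4955\right) \left(\left(8 + 42\right) - 2 \left(-25\right)^{2}\right) = - 4885 \left(50 - 1250\right) = \left(-4885\right) \left(-1200\right) = 5862000$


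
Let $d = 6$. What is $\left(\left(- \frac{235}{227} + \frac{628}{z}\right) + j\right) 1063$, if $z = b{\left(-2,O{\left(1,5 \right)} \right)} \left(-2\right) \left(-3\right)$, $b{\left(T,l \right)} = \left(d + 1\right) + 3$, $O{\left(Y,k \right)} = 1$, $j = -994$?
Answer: $- \frac{3563660728}{3405} \approx -1.0466 \cdot 10^{6}$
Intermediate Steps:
$b{\left(T,l \right)} = 10$ ($b{\left(T,l \right)} = \left(6 + 1\right) + 3 = 7 + 3 = 10$)
$z = 60$ ($z = 10 \left(-2\right) \left(-3\right) = \left(-20\right) \left(-3\right) = 60$)
$\left(\left(- \frac{235}{227} + \frac{628}{z}\right) + j\right) 1063 = \left(\left(- \frac{235}{227} + \frac{628}{60}\right) - 994\right) 1063 = \left(\left(\left(-235\right) \frac{1}{227} + 628 \cdot \frac{1}{60}\right) - 994\right) 1063 = \left(\left(- \frac{235}{227} + \frac{157}{15}\right) - 994\right) 1063 = \left(\frac{32114}{3405} - 994\right) 1063 = \left(- \frac{3352456}{3405}\right) 1063 = - \frac{3563660728}{3405}$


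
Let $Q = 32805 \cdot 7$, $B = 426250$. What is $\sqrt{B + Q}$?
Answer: $\sqrt{655885} \approx 809.87$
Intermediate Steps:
$Q = 229635$
$\sqrt{B + Q} = \sqrt{426250 + 229635} = \sqrt{655885}$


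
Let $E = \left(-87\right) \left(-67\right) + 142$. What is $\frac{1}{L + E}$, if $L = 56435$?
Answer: $\frac{1}{62406} \approx 1.6024 \cdot 10^{-5}$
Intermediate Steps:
$E = 5971$ ($E = 5829 + 142 = 5971$)
$\frac{1}{L + E} = \frac{1}{56435 + 5971} = \frac{1}{62406}$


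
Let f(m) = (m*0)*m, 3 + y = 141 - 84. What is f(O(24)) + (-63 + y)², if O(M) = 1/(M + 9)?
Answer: 81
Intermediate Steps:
y = 54 (y = -3 + (141 - 84) = -3 + 57 = 54)
O(M) = 1/(9 + M)
f(m) = 0 (f(m) = 0*m = 0)
f(O(24)) + (-63 + y)² = 0 + (-63 + 54)² = 0 + (-9)² = 0 + 81 = 81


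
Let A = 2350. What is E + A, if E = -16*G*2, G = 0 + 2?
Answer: 2286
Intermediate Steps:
G = 2
E = -64 (E = -16*2*2 = -32*2 = -64)
E + A = -64 + 2350 = 2286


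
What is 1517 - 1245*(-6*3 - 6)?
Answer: 31397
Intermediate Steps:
1517 - 1245*(-6*3 - 6) = 1517 - 1245*(-18 - 6) = 1517 - 1245*(-24) = 1517 + 29880 = 31397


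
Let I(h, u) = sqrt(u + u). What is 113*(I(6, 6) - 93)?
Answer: -10509 + 226*sqrt(3) ≈ -10118.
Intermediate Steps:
I(h, u) = sqrt(2)*sqrt(u) (I(h, u) = sqrt(2*u) = sqrt(2)*sqrt(u))
113*(I(6, 6) - 93) = 113*(sqrt(2)*sqrt(6) - 93) = 113*(2*sqrt(3) - 93) = 113*(-93 + 2*sqrt(3)) = -10509 + 226*sqrt(3)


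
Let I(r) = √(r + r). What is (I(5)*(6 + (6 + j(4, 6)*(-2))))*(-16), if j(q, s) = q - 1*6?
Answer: -256*√10 ≈ -809.54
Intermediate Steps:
j(q, s) = -6 + q (j(q, s) = q - 6 = -6 + q)
I(r) = √2*√r (I(r) = √(2*r) = √2*√r)
(I(5)*(6 + (6 + j(4, 6)*(-2))))*(-16) = ((√2*√5)*(6 + (6 + (-6 + 4)*(-2))))*(-16) = (√10*(6 + (6 - 2*(-2))))*(-16) = (√10*(6 + (6 + 4)))*(-16) = (√10*(6 + 10))*(-16) = (√10*16)*(-16) = (16*√10)*(-16) = -256*√10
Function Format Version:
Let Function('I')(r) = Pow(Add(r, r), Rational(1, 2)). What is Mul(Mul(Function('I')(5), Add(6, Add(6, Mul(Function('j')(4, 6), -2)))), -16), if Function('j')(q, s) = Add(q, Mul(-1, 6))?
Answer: Mul(-256, Pow(10, Rational(1, 2))) ≈ -809.54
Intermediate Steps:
Function('j')(q, s) = Add(-6, q) (Function('j')(q, s) = Add(q, -6) = Add(-6, q))
Function('I')(r) = Mul(Pow(2, Rational(1, 2)), Pow(r, Rational(1, 2))) (Function('I')(r) = Pow(Mul(2, r), Rational(1, 2)) = Mul(Pow(2, Rational(1, 2)), Pow(r, Rational(1, 2))))
Mul(Mul(Function('I')(5), Add(6, Add(6, Mul(Function('j')(4, 6), -2)))), -16) = Mul(Mul(Mul(Pow(2, Rational(1, 2)), Pow(5, Rational(1, 2))), Add(6, Add(6, Mul(Add(-6, 4), -2)))), -16) = Mul(Mul(Pow(10, Rational(1, 2)), Add(6, Add(6, Mul(-2, -2)))), -16) = Mul(Mul(Pow(10, Rational(1, 2)), Add(6, Add(6, 4))), -16) = Mul(Mul(Pow(10, Rational(1, 2)), Add(6, 10)), -16) = Mul(Mul(Pow(10, Rational(1, 2)), 16), -16) = Mul(Mul(16, Pow(10, Rational(1, 2))), -16) = Mul(-256, Pow(10, Rational(1, 2)))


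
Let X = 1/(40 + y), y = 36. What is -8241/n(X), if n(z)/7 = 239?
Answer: -8241/1673 ≈ -4.9259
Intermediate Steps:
X = 1/76 (X = 1/(40 + 36) = 1/76 ≈ 0.013158)
n(z) = 1673 (n(z) = 7*239 = 1673)
-8241/n(X) = -8241/1673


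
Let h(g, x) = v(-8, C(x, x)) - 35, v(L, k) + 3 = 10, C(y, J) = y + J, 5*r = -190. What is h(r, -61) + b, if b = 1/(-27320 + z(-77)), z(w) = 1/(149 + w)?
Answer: -55077164/1967039 ≈ -28.000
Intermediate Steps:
r = -38 (r = (1/5)*(-190) = -38)
C(y, J) = J + y
v(L, k) = 7 (v(L, k) = -3 + 10 = 7)
h(g, x) = -28 (h(g, x) = 7 - 35 = -28)
b = -72/1967039 (b = 1/(-27320 + 1/(149 - 77)) = 1/(-27320 + 1/72) = 1/(-1967039/72) = -72/1967039 ≈ -3.6603e-5)
h(r, -61) + b = -28 - 72/1967039 = -55077164/1967039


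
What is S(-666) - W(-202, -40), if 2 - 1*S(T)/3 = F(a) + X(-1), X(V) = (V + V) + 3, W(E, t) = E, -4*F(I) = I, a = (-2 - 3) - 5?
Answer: 395/2 ≈ 197.50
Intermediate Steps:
a = -10 (a = -5 - 5 = -10)
F(I) = -I/4
X(V) = 3 + 2*V (X(V) = 2*V + 3 = 3 + 2*V)
S(T) = -9/2 (S(T) = 6 - 3*(-¼*(-10) + (3 + 2*(-1))) = 6 - 3*(5/2 + (3 - 2)) = 6 - 3*(5/2 + 1) = 6 - 3*7/2 = 6 - 21/2 = -9/2)
S(-666) - W(-202, -40) = -9/2 - 1*(-202) = -9/2 + 202 = 395/2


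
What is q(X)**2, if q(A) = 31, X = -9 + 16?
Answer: 961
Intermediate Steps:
X = 7
q(X)**2 = 31**2 = 961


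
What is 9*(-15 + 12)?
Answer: -27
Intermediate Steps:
9*(-15 + 12) = 9*(-3) = -27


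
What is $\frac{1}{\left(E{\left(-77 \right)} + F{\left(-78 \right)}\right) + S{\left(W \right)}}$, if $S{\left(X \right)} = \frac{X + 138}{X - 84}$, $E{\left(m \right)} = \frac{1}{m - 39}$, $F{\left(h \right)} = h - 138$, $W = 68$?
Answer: $- \frac{232}{53101} \approx -0.004369$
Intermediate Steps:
$F{\left(h \right)} = -138 + h$
$E{\left(m \right)} = \frac{1}{-39 + m}$
$S{\left(X \right)} = \frac{138 + X}{-84 + X}$
$\frac{1}{\left(E{\left(-77 \right)} + F{\left(-78 \right)}\right) + S{\left(W \right)}} = \frac{1}{\left(\frac{1}{-39 - 77} - 216\right) + \frac{138 + 68}{-84 + 68}} = \frac{1}{\left(\frac{1}{-116} - 216\right) + \frac{1}{-16} \cdot 206} = \frac{1}{\left(- \frac{1}{116} - 216\right) - \frac{103}{8}} = \frac{1}{- \frac{25057}{116} - \frac{103}{8}} = \frac{1}{- \frac{53101}{232}} = - \frac{232}{53101}$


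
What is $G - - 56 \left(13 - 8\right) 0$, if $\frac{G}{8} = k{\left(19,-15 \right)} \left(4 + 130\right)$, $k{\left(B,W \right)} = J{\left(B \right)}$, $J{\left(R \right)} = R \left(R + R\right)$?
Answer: $773984$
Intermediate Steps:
$J{\left(R \right)} = 2 R^{2}$ ($J{\left(R \right)} = R 2 R = 2 R^{2}$)
$k{\left(B,W \right)} = 2 B^{2}$
$G = 773984$ ($G = 8 \cdot 2 \cdot 19^{2} \left(4 + 130\right) = 8 \cdot 2 \cdot 361 \cdot 134 = 8 \cdot 722 \cdot 134 = 8 \cdot 96748 = 773984$)
$G - - 56 \left(13 - 8\right) 0 = 773984 - - 56 \left(13 - 8\right) 0 = 773984 - \left(-56\right) 5 \cdot 0 = 773984 - \left(-280\right) 0 = 773984 - 0 = 773984 + 0 = 773984$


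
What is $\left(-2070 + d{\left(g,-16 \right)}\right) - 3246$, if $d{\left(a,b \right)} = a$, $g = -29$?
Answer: $-5345$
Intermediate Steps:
$\left(-2070 + d{\left(g,-16 \right)}\right) - 3246 = \left(-2070 - 29\right) - 3246 = -2099 - 3246 = -5345$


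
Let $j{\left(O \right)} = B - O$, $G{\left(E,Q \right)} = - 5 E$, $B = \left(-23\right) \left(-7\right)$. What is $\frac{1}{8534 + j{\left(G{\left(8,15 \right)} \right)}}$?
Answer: $\frac{1}{8735} \approx 0.00011448$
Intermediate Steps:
$B = 161$
$j{\left(O \right)} = 161 - O$
$\frac{1}{8534 + j{\left(G{\left(8,15 \right)} \right)}} = \frac{1}{8534 + \left(161 - \left(-5\right) 8\right)} = \frac{1}{8534 + \left(161 - -40\right)} = \frac{1}{8534 + \left(161 + 40\right)} = \frac{1}{8534 + 201} = \frac{1}{8735}$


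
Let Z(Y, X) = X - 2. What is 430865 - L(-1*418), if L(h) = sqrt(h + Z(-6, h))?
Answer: 430865 - I*sqrt(838) ≈ 4.3087e+5 - 28.948*I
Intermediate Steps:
Z(Y, X) = -2 + X
L(h) = sqrt(-2 + 2*h) (L(h) = sqrt(h + (-2 + h)) = sqrt(-2 + 2*h))
430865 - L(-1*418) = 430865 - sqrt(-2 + 2*(-1*418)) = 430865 - sqrt(-2 + 2*(-418)) = 430865 - sqrt(-2 - 836) = 430865 - sqrt(-838) = 430865 - I*sqrt(838)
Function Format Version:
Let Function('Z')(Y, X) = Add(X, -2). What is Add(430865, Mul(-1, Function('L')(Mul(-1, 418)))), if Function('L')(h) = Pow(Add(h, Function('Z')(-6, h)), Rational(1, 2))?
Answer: Add(430865, Mul(-1, I, Pow(838, Rational(1, 2)))) ≈ Add(4.3087e+5, Mul(-28.948, I))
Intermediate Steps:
Function('Z')(Y, X) = Add(-2, X)
Function('L')(h) = Pow(Add(-2, Mul(2, h)), Rational(1, 2)) (Function('L')(h) = Pow(Add(h, Add(-2, h)), Rational(1, 2)) = Pow(Add(-2, Mul(2, h)), Rational(1, 2)))
Add(430865, Mul(-1, Function('L')(Mul(-1, 418)))) = Add(430865, Mul(-1, Pow(Add(-2, Mul(2, Mul(-1, 418))), Rational(1, 2)))) = Add(430865, Mul(-1, Pow(Add(-2, Mul(2, -418)), Rational(1, 2)))) = Add(430865, Mul(-1, Pow(Add(-2, -836), Rational(1, 2)))) = Add(430865, Mul(-1, Pow(-838, Rational(1, 2)))) = Add(430865, Mul(-1, Mul(I, Pow(838, Rational(1, 2))))) = Add(430865, Mul(-1, I, Pow(838, Rational(1, 2))))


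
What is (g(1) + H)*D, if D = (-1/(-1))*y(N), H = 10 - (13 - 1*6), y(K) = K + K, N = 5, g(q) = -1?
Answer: 20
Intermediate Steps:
y(K) = 2*K
H = 3 (H = 10 - (13 - 6) = 10 - 1*7 = 10 - 7 = 3)
D = 10 (D = (-1/(-1))*(2*5) = -1*(-1)*10 = 1*10 = 10)
(g(1) + H)*D = (-1 + 3)*10 = 2*10 = 20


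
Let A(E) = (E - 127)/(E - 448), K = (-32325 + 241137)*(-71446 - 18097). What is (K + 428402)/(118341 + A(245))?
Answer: -3795536576342/24023105 ≈ -1.5800e+5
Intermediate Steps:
K = -18697652916 (K = 208812*(-89543) = -18697652916)
A(E) = (-127 + E)/(-448 + E)
(K + 428402)/(118341 + A(245)) = (-18697652916 + 428402)/(118341 + (-127 + 245)/(-448 + 245)) = -18697224514/(118341 + 118/(-203)) = -18697224514/(118341 - 1/203*118) = -18697224514/(118341 - 118/203) = -18697224514/24023105/203 = -18697224514*203/24023105 = -3795536576342/24023105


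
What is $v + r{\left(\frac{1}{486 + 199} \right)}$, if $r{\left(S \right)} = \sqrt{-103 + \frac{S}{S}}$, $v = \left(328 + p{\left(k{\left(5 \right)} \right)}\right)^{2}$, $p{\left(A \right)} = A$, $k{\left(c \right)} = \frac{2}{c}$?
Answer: $\frac{2696164}{25} + i \sqrt{102} \approx 1.0785 \cdot 10^{5} + 10.1 i$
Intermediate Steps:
$v = \frac{2696164}{25}$ ($v = \left(328 + \frac{2}{5}\right)^{2} = \left(\frac{1642}{5}\right)^{2} = \frac{2696164}{25} \approx 1.0785 \cdot 10^{5}$)
$r{\left(S \right)} = i \sqrt{102}$ ($r{\left(S \right)} = \sqrt{-103 + 1} = \sqrt{-102} = i \sqrt{102}$)
$v + r{\left(\frac{1}{486 + 199} \right)} = \frac{2696164}{25} + i \sqrt{102}$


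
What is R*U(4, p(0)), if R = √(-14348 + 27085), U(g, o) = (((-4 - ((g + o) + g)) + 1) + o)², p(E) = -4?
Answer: 121*√12737 ≈ 13656.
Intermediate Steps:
U(g, o) = (-3 - 2*g)² (U(g, o) = (((-4 - (o + 2*g)) + 1) + o)² = (((-4 + (-o - 2*g)) + 1) + o)² = (((-4 - o - 2*g) + 1) + o)² = ((-3 - o - 2*g) + o)² = (-3 - 2*g)²)
R = √12737 ≈ 112.86
R*U(4, p(0)) = √12737*(3 + 2*4)² = √12737*(3 + 8)² = √12737*11² = √12737*121 = 121*√12737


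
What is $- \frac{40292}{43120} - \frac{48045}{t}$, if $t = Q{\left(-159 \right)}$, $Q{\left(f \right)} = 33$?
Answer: $- \frac{2243539}{1540} \approx -1456.8$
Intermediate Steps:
$t = 33$
$- \frac{40292}{43120} - \frac{48045}{t} = - \frac{40292}{43120} - \frac{48045}{33} = \left(-40292\right) \frac{1}{43120} - \frac{16015}{11} = - \frac{1439}{1540} - \frac{16015}{11} = - \frac{2243539}{1540}$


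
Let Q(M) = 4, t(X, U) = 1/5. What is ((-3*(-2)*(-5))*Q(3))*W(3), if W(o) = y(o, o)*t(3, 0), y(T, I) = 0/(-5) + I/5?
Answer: -72/5 ≈ -14.400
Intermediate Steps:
t(X, U) = ⅕ (t(X, U) = 1*(⅕) = ⅕)
y(T, I) = I/5 (y(T, I) = 0*(-⅕) + I*(⅕) = 0 + I/5 = I/5)
W(o) = o/25 (W(o) = (o/5)*(⅕) = o/25)
((-3*(-2)*(-5))*Q(3))*W(3) = ((-3*(-2)*(-5))*4)*((1/25)*3) = ((6*(-5))*4)*(3/25) = -30*4*(3/25) = -120*3/25 = -72/5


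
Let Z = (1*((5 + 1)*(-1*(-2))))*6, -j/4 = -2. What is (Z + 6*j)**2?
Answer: 14400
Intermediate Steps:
j = 8 (j = -4*(-2) = 8)
Z = 72 (Z = (1*(6*2))*6 = (1*12)*6 = 12*6 = 72)
(Z + 6*j)**2 = (72 + 6*8)**2 = (72 + 48)**2 = 120**2 = 14400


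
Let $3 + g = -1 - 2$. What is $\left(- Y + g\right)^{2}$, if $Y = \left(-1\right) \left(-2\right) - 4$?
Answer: $16$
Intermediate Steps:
$g = -6$ ($g = -3 - 3 = -6$)
$Y = -2$ ($Y = 2 - 4 = -2$)
$\left(- Y + g\right)^{2} = \left(\left(-1\right) \left(-2\right) - 6\right)^{2} = \left(2 - 6\right)^{2} = \left(-4\right)^{2} = 16$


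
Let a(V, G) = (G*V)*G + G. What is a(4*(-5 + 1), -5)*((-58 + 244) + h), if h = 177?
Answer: -147015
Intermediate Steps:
a(V, G) = G + V*G**2 (a(V, G) = V*G**2 + G = G + V*G**2)
a(4*(-5 + 1), -5)*((-58 + 244) + h) = (-5*(1 - 20*(-5 + 1)))*((-58 + 244) + 177) = (-5*(1 - 20*(-4)))*(186 + 177) = -5*(1 - 5*(-16))*363 = -5*(1 + 80)*363 = -5*81*363 = -405*363 = -147015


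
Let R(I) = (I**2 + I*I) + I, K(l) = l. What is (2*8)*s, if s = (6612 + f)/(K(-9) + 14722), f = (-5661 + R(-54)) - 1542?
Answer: 82992/14713 ≈ 5.6407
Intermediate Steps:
R(I) = I + 2*I**2 (R(I) = (I**2 + I**2) + I = 2*I**2 + I = I + 2*I**2)
f = -1425 (f = (-5661 - 54*(1 + 2*(-54))) - 1542 = (-5661 - 54*(1 - 108)) - 1542 = (-5661 - 54*(-107)) - 1542 = (-5661 + 5778) - 1542 = 117 - 1542 = -1425)
s = 5187/14713 (s = (6612 - 1425)/(-9 + 14722) = 5187/14713 ≈ 0.35255)
(2*8)*s = (2*8)*(5187/14713) = 16*(5187/14713) = 82992/14713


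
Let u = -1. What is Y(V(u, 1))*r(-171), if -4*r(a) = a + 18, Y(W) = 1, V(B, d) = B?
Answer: 153/4 ≈ 38.250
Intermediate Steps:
r(a) = -9/2 - a/4 (r(a) = -(a + 18)/4 = -(18 + a)/4 = -9/2 - a/4)
Y(V(u, 1))*r(-171) = 1*(-9/2 - ¼*(-171)) = 1*(-9/2 + 171/4) = 1*(153/4) = 153/4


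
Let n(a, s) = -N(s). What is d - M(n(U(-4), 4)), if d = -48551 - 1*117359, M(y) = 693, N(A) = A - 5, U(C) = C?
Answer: -166603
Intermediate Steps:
N(A) = -5 + A
n(a, s) = 5 - s (n(a, s) = -(-5 + s) = 5 - s)
d = -165910 (d = -48551 - 117359 = -165910)
d - M(n(U(-4), 4)) = -165910 - 1*693 = -165910 - 693 = -166603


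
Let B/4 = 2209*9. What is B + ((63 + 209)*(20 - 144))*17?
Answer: -493852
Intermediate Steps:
B = 79524 (B = 4*(2209*9) = 4*19881 = 79524)
B + ((63 + 209)*(20 - 144))*17 = 79524 + ((63 + 209)*(20 - 144))*17 = 79524 + (272*(-124))*17 = 79524 - 33728*17 = 79524 - 573376 = -493852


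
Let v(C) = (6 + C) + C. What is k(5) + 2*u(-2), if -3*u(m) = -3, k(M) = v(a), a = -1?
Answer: 6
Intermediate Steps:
v(C) = 6 + 2*C
k(M) = 4 (k(M) = 6 + 2*(-1) = 6 - 2 = 4)
u(m) = 1 (u(m) = -⅓*(-3) = 1)
k(5) + 2*u(-2) = 4 + 2*1 = 4 + 2 = 6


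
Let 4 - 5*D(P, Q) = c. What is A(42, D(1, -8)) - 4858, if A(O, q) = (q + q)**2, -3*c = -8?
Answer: -1092986/225 ≈ -4857.7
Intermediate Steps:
c = 8/3 (c = -1/3*(-8) = 8/3 ≈ 2.6667)
D(P, Q) = 4/15 (D(P, Q) = 4/5 - 1/5*8/3 = 4/5 - 8/15 = 4/15)
A(O, q) = 4*q**2 (A(O, q) = (2*q)**2 = 4*q**2)
A(42, D(1, -8)) - 4858 = 4*(4/15)**2 - 4858 = 4*(16/225) - 4858 = 64/225 - 4858 = -1092986/225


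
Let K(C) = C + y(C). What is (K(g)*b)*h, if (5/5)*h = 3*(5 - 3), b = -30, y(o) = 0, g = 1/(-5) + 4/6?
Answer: -84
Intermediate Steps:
g = 7/15 (g = 1*(-⅕) + 4*(⅙) = -⅕ + ⅔ = 7/15 ≈ 0.46667)
K(C) = C (K(C) = C + 0 = C)
h = 6 (h = 3*(5 - 3) = 3*2 = 6)
(K(g)*b)*h = ((7/15)*(-30))*6 = -14*6 = -84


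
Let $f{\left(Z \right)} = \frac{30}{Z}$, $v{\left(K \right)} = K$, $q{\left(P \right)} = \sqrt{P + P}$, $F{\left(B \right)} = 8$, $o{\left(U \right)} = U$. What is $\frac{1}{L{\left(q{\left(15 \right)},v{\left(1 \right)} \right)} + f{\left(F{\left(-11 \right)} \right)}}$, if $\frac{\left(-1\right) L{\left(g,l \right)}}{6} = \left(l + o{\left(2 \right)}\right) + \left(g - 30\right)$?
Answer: $\frac{884}{140763} + \frac{32 \sqrt{30}}{140763} \approx 0.0075252$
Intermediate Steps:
$q{\left(P \right)} = \sqrt{2} \sqrt{P}$ ($q{\left(P \right)} = \sqrt{2 P} = \sqrt{2} \sqrt{P}$)
$L{\left(g,l \right)} = 168 - 6 g - 6 l$ ($L{\left(g,l \right)} = - 6 \left(\left(l + 2\right) + \left(g - 30\right)\right) = - 6 \left(\left(2 + l\right) + \left(g - 30\right)\right) = - 6 \left(\left(2 + l\right) + \left(-30 + g\right)\right) = - 6 \left(-28 + g + l\right) = 168 - 6 g - 6 l$)
$\frac{1}{L{\left(q{\left(15 \right)},v{\left(1 \right)} \right)} + f{\left(F{\left(-11 \right)} \right)}} = \frac{1}{\left(168 - 6 \sqrt{2} \sqrt{15} - 6\right) + \frac{30}{8}} = \frac{1}{\left(168 - 6 \sqrt{30} - 6\right) + 30 \cdot \frac{1}{8}} = \frac{1}{\left(162 - 6 \sqrt{30}\right) + \frac{15}{4}} = \frac{1}{\frac{663}{4} - 6 \sqrt{30}}$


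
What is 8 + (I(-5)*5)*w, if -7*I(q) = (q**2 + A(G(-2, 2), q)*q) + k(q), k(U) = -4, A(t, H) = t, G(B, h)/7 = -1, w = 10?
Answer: -392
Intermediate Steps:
G(B, h) = -7 (G(B, h) = 7*(-1) = -7)
I(q) = 4/7 + q - q**2/7 (I(q) = -((q**2 - 7*q) - 4)/7 = -(-4 + q**2 - 7*q)/7 = 4/7 + q - q**2/7)
8 + (I(-5)*5)*w = 8 + ((4/7 - 5 - 1/7*(-5)**2)*5)*10 = 8 + ((4/7 - 5 - 1/7*25)*5)*10 = 8 + ((4/7 - 5 - 25/7)*5)*10 = 8 - 8*5*10 = 8 - 40*10 = 8 - 400 = -392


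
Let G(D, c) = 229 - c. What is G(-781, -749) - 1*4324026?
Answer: -4323048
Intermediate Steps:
G(-781, -749) - 1*4324026 = (229 - 1*(-749)) - 1*4324026 = (229 + 749) - 4324026 = 978 - 4324026 = -4323048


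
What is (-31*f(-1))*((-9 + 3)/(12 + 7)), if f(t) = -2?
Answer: -372/19 ≈ -19.579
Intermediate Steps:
(-31*f(-1))*((-9 + 3)/(12 + 7)) = (-31*(-2))*((-9 + 3)/(12 + 7)) = 62*(-6/19) = -372/19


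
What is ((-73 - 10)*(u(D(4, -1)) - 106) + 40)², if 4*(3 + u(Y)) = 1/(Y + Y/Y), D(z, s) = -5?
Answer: 21162975625/256 ≈ 8.2668e+7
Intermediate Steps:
u(Y) = -3 + 1/(4*(1 + Y)) (u(Y) = -3 + 1/(4*(Y + Y/Y)) = -3 + 1/(4*(Y + 1)) = -3 + 1/(4*(1 + Y)))
((-73 - 10)*(u(D(4, -1)) - 106) + 40)² = ((-73 - 10)*((-11 - 12*(-5))/(4*(1 - 5)) - 106) + 40)² = (-83*((¼)*(-11 + 60)/(-4) - 106) + 40)² = (-83*((¼)*(-¼)*49 - 106) + 40)² = (-83*(-49/16 - 106) + 40)² = (-83*(-1745/16) + 40)² = (144835/16 + 40)² = (145475/16)² = 21162975625/256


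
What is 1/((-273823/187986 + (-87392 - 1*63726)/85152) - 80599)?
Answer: -444649552/35839746037327 ≈ -1.2407e-5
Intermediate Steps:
1/((-273823/187986 + (-87392 - 1*63726)/85152) - 80599) = 1/((-273823*1/187986 + (-87392 - 63726)*(1/85152)) - 80599) = 1/((-273823/187986 - 151118*1/85152) - 80599) = 1/((-273823/187986 - 75559/42576) - 80599) = 1/(-1436795679/444649552 - 80599) = 1/(-35839746037327/444649552) = -444649552/35839746037327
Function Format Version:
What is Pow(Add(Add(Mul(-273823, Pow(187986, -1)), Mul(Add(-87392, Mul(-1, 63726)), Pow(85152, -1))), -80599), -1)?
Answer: Rational(-444649552, 35839746037327) ≈ -1.2407e-5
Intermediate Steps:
Pow(Add(Add(Mul(-273823, Pow(187986, -1)), Mul(Add(-87392, Mul(-1, 63726)), Pow(85152, -1))), -80599), -1) = Pow(Add(Add(Mul(-273823, Rational(1, 187986)), Mul(Add(-87392, -63726), Rational(1, 85152))), -80599), -1) = Pow(Add(Add(Rational(-273823, 187986), Mul(-151118, Rational(1, 85152))), -80599), -1) = Pow(Add(Add(Rational(-273823, 187986), Rational(-75559, 42576)), -80599), -1) = Pow(Add(Rational(-1436795679, 444649552), -80599), -1) = Pow(Rational(-35839746037327, 444649552), -1) = Rational(-444649552, 35839746037327)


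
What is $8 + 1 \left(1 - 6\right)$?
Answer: $3$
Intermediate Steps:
$8 + 1 \left(1 - 6\right) = 8 + 1 \left(-5\right) = 8 - 5 = 3$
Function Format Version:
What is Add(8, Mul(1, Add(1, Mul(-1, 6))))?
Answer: 3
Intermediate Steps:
Add(8, Mul(1, Add(1, Mul(-1, 6)))) = Add(8, Mul(1, Add(1, -6))) = Add(8, Mul(1, -5)) = Add(8, -5) = 3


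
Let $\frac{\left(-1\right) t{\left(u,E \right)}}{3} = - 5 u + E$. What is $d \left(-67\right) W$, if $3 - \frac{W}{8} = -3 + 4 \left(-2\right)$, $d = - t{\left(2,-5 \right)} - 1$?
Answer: $345184$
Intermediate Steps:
$t{\left(u,E \right)} = - 3 E + 15 u$ ($t{\left(u,E \right)} = - 3 \left(- 5 u + E\right) = - 3 \left(E - 5 u\right) = - 3 E + 15 u$)
$d = -46$ ($d = - (\left(-3\right) \left(-5\right) + 15 \cdot 2) - 1 = - (15 + 30) - 1 = \left(-1\right) 45 - 1 = -45 - 1 = -46$)
$W = 112$ ($W = 24 - 8 \left(-3 + 4 \left(-2\right)\right) = 24 - 8 \left(-3 - 8\right) = 24 - -88 = 24 + 88 = 112$)
$d \left(-67\right) W = \left(-46\right) \left(-67\right) 112 = 3082 \cdot 112 = 345184$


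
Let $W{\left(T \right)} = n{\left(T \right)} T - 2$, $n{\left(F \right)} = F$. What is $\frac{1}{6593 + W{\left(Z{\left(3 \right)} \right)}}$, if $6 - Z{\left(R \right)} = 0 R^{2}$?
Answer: $\frac{1}{6627} \approx 0.0001509$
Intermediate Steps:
$Z{\left(R \right)} = 6$ ($Z{\left(R \right)} = 6 - 0 R^{2} = 6 - 0 = 6 + 0 = 6$)
$W{\left(T \right)} = -2 + T^{2}$ ($W{\left(T \right)} = T T - 2 = T^{2} - 2 = -2 + T^{2}$)
$\frac{1}{6593 + W{\left(Z{\left(3 \right)} \right)}} = \frac{1}{6593 - \left(2 - 6^{2}\right)} = \frac{1}{6593 + \left(-2 + 36\right)} = \frac{1}{6593 + 34} = \frac{1}{6627}$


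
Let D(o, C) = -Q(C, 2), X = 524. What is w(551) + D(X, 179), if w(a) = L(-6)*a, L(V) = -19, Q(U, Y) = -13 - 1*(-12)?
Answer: -10468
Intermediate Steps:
Q(U, Y) = -1 (Q(U, Y) = -13 + 12 = -1)
D(o, C) = 1 (D(o, C) = -1*(-1) = 1)
w(a) = -19*a
w(551) + D(X, 179) = -19*551 + 1 = -10469 + 1 = -10468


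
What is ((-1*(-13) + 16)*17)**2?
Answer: 243049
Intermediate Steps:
((-1*(-13) + 16)*17)**2 = ((13 + 16)*17)**2 = (29*17)**2 = 493**2 = 243049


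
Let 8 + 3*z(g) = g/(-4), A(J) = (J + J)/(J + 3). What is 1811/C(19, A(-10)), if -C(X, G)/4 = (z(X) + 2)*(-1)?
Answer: -1811/9 ≈ -201.22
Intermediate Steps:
A(J) = 2*J/(3 + J) (A(J) = (2*J)/(3 + J) = 2*J/(3 + J))
z(g) = -8/3 - g/12 (z(g) = -8/3 + (g/(-4))/3 = -8/3 + (g*(-¼))/3 = -8/3 + (-g/4)/3 = -8/3 - g/12)
C(X, G) = -8/3 - X/3 (C(X, G) = -4*((-8/3 - X/12) + 2)*(-1) = -4*(-⅔ - X/12)*(-1) = -4*(⅔ + X/12) = -8/3 - X/3)
1811/C(19, A(-10)) = 1811/(-8/3 - ⅓*19) = 1811/(-8/3 - 19/3) = 1811/(-9) = 1811*(-⅑) = -1811/9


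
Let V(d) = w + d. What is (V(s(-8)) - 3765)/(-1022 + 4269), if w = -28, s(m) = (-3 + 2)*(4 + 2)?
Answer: -3799/3247 ≈ -1.1700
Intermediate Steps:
s(m) = -6 (s(m) = -1*6 = -6)
V(d) = -28 + d
(V(s(-8)) - 3765)/(-1022 + 4269) = ((-28 - 6) - 3765)/(-1022 + 4269) = (-34 - 3765)/3247 = -3799*1/3247 = -3799/3247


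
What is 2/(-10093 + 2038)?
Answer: -2/8055 ≈ -0.00024829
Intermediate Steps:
2/(-10093 + 2038) = 2/(-8055) = -1/8055*2 = -2/8055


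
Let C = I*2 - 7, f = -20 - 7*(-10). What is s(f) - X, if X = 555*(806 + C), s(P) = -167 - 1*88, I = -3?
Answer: -440370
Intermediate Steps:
f = 50 (f = -20 + 70 = 50)
s(P) = -255 (s(P) = -167 - 88 = -255)
C = -13 (C = -3*2 - 7 = -6 - 7 = -13)
X = 440115 (X = 555*(806 - 13) = 555*793 = 440115)
s(f) - X = -255 - 1*440115 = -255 - 440115 = -440370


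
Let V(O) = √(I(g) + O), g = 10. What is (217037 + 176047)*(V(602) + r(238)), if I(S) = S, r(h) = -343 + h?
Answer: -41273820 + 2358504*√17 ≈ -3.1549e+7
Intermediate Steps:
V(O) = √(10 + O)
(217037 + 176047)*(V(602) + r(238)) = (217037 + 176047)*(√(10 + 602) + (-343 + 238)) = 393084*(√612 - 105) = 393084*(6*√17 - 105) = 393084*(-105 + 6*√17) = -41273820 + 2358504*√17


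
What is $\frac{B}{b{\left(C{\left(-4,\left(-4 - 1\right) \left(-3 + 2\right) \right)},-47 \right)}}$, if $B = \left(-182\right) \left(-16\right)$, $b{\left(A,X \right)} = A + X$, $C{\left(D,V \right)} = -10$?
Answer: $- \frac{2912}{57} \approx -51.088$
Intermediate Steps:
$B = 2912$
$\frac{B}{b{\left(C{\left(-4,\left(-4 - 1\right) \left(-3 + 2\right) \right)},-47 \right)}} = \frac{2912}{-10 - 47} = \frac{2912}{-57} = 2912 \left(- \frac{1}{57}\right) = - \frac{2912}{57}$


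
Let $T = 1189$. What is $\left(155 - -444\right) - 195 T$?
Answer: $-231256$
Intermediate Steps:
$\left(155 - -444\right) - 195 T = \left(155 - -444\right) - 231855 = \left(155 + 444\right) - 231855 = 599 - 231855 = -231256$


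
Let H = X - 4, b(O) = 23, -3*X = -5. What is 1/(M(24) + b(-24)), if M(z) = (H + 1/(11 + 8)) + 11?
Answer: 57/1808 ≈ 0.031527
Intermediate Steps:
X = 5/3 (X = -⅓*(-5) = 5/3 ≈ 1.6667)
H = -7/3 (H = 5/3 - 4 = -7/3 ≈ -2.3333)
M(z) = 497/57 (M(z) = (-7/3 + 1/(11 + 8)) + 11 = (-7/3 + 1/19) + 11 = -130/57 + 11 = 497/57)
1/(M(24) + b(-24)) = 1/(497/57 + 23) = 1/(1808/57) = 57/1808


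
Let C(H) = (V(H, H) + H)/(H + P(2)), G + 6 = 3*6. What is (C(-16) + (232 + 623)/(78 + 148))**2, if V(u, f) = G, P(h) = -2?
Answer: 66373609/4137156 ≈ 16.043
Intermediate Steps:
G = 12 (G = -6 + 3*6 = -6 + 18 = 12)
V(u, f) = 12
C(H) = (12 + H)/(-2 + H) (C(H) = (12 + H)/(H - 2) = (12 + H)/(-2 + H))
(C(-16) + (232 + 623)/(78 + 148))**2 = ((12 - 16)/(-2 - 16) + (232 + 623)/(78 + 148))**2 = (-4/(-18) + 855/226)**2 = (-1/18*(-4) + 855*(1/226))**2 = (2/9 + 855/226)**2 = (8147/2034)**2 = 66373609/4137156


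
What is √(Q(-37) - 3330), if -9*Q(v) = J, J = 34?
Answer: 2*I*√7501/3 ≈ 57.739*I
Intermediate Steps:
Q(v) = -34/9 (Q(v) = -⅑*34 = -34/9)
√(Q(-37) - 3330) = √(-34/9 - 3330) = √(-30004/9) = 2*I*√7501/3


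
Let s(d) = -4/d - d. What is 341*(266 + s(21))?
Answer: 1753081/21 ≈ 83480.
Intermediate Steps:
s(d) = -d - 4/d
341*(266 + s(21)) = 341*(266 + (-1*21 - 4/21)) = 341*(266 + (-21 - 4*1/21)) = 341*(266 + (-21 - 4/21)) = 341*(266 - 445/21) = 341*(5141/21) = 1753081/21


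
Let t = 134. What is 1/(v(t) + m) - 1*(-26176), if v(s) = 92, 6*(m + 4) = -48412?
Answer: 626705789/23942 ≈ 26176.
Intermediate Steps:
m = -24218/3 (m = -4 + (⅙)*(-48412) = -4 - 24206/3 = -24218/3 ≈ -8072.7)
1/(v(t) + m) - 1*(-26176) = 1/(92 - 24218/3) - 1*(-26176) = 1/(-23942/3) + 26176 = -3/23942 + 26176 = 626705789/23942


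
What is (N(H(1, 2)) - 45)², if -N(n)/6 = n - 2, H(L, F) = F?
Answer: 2025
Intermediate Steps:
N(n) = 12 - 6*n (N(n) = -6*(n - 2) = -6*(-2 + n) = 12 - 6*n)
(N(H(1, 2)) - 45)² = ((12 - 6*2) - 45)² = ((12 - 12) - 45)² = (0 - 45)² = (-45)² = 2025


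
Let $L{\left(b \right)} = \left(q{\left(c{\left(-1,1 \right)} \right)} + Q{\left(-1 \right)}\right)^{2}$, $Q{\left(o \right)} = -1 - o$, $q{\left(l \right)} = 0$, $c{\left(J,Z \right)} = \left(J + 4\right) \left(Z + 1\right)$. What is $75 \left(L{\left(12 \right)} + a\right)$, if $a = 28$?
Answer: $2100$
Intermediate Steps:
$c{\left(J,Z \right)} = \left(1 + Z\right) \left(4 + J\right)$ ($c{\left(J,Z \right)} = \left(4 + J\right) \left(1 + Z\right) = \left(1 + Z\right) \left(4 + J\right)$)
$L{\left(b \right)} = 0$ ($L{\left(b \right)} = \left(0 - 0\right)^{2} = \left(0 + \left(-1 + 1\right)\right)^{2} = \left(0 + 0\right)^{2} = 0^{2} = 0$)
$75 \left(L{\left(12 \right)} + a\right) = 75 \left(0 + 28\right) = 75 \cdot 28 = 2100$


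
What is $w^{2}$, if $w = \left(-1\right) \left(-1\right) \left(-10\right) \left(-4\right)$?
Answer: $1600$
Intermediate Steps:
$w = 40$ ($w = 1 \left(-10\right) \left(-4\right) = \left(-10\right) \left(-4\right) = 40$)
$w^{2} = 40^{2} = 1600$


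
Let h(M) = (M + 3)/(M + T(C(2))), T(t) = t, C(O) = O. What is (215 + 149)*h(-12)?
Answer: 1638/5 ≈ 327.60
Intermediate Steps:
h(M) = (3 + M)/(2 + M) (h(M) = (M + 3)/(M + 2) = (3 + M)/(2 + M))
(215 + 149)*h(-12) = (215 + 149)*((3 - 12)/(2 - 12)) = 364*(-9/(-10)) = 364*(-1/10*(-9)) = 364*(9/10) = 1638/5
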